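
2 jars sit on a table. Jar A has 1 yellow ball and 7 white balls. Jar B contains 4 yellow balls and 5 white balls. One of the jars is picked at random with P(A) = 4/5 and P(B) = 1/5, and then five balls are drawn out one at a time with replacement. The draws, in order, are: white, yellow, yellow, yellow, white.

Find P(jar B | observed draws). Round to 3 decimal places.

The likelihood of the observed sequence under each hypothesis: P(data | jar A) = (7/8)(1/8)(1/8)(1/8)(7/8) = 0.0014954; P(data | jar B) = (5/9)(4/9)(4/9)(4/9)(5/9) = 0.027096.
Multiplying each by its prior: 4/5 · 0.0014954 = 0.0011963, 1/5 · 0.027096 = 0.0054192; with total 0.0066155.
So P(jar B | data) = (0.0054192) / (0.0066155) = 0.81917.

0.819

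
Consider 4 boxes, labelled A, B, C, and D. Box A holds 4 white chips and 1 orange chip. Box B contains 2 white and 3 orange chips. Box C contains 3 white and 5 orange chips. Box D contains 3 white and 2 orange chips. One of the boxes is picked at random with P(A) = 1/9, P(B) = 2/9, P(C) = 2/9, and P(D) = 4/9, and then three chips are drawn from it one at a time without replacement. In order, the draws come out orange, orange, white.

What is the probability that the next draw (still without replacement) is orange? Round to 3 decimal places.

0.358

For each hypothesis, P(data | H) works out to: P(data | box A) = (1/5)(0/4) = 0; P(data | box B) = (3/5)(2/4)(2/3) = 1/5; P(data | box C) = (5/8)(4/7)(3/6) = 5/28; P(data | box D) = (2/5)(1/4)(3/3) = 1/10.
The prior-weighted likelihoods are 1/9 · 0 = 0, 2/9 · 1/5 = 2/45, 2/9 · 5/28 = 5/126, 4/9 · 1/10 = 2/45; these sum to 9/70.
The posterior is then P(box A | data) = 0, P(box B | data) = 28/81, P(box C | data) = 25/81, P(box D | data) = 28/81.
Averaging over the posterior, P(orange next | data) = (1/2)(28/81) + (3/5)(25/81) + (0)(28/81) = 29/81.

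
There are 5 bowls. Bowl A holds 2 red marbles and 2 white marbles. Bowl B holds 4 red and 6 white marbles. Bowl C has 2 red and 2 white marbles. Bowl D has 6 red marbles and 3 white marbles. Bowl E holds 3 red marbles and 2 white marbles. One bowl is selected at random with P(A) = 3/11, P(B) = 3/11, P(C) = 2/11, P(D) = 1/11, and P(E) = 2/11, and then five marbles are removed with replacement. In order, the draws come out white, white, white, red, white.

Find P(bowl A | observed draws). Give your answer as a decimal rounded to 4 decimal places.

Compute the likelihood of the observed sequence for each case: P(data | bowl A) = (2/4)(2/4)(2/4)(2/4)(2/4) = 0.03125; P(data | bowl B) = (6/10)(6/10)(6/10)(4/10)(6/10) = 0.05184; P(data | bowl C) = (2/4)(2/4)(2/4)(2/4)(2/4) = 0.03125; P(data | bowl D) = (3/9)(3/9)(3/9)(6/9)(3/9) = 0.0082305; P(data | bowl E) = (2/5)(2/5)(2/5)(3/5)(2/5) = 0.01536.
Multiplying each by its prior: 3/11 · 0.03125 = 0.0085227, 3/11 · 0.05184 = 0.014138, 2/11 · 0.03125 = 0.0056818, 1/11 · 0.0082305 = 0.00074822, 2/11 · 0.01536 = 0.0027927; with total 0.031884.
So P(bowl A | data) = (0.0085227) / (0.031884) = 0.26731.

0.2673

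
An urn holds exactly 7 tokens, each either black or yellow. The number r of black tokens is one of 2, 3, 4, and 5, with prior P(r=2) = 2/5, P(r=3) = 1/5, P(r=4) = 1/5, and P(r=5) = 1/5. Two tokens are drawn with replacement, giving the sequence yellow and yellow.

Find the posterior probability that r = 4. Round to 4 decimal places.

0.1139

Under each hypothesis, the probability of the observed sequence is: P(data | r = 2) = (5/7)(5/7) = 25/49; P(data | r = 3) = (4/7)(4/7) = 16/49; P(data | r = 4) = (3/7)(3/7) = 9/49; P(data | r = 5) = (2/7)(2/7) = 4/49.
Weighting by the prior gives 2/5 · 25/49 = 10/49, 1/5 · 16/49 = 16/245, 1/5 · 9/49 = 9/245, 1/5 · 4/49 = 4/245; with total 79/245.
So P(r = 4 | data) = (9/245) / (79/245) = 9/79.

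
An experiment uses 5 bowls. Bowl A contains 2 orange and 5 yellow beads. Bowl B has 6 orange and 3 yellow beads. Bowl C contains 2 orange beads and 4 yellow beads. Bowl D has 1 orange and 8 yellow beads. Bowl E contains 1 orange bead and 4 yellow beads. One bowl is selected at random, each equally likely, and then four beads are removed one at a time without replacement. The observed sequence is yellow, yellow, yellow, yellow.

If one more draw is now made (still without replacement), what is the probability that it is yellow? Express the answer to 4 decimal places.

Compute the likelihood of the observed sequence for each case: P(data | bowl A) = (5/7)(4/6)(3/5)(2/4) = 0.14286; P(data | bowl B) = (3/9)(2/8)(1/7)(0/6) = 0; P(data | bowl C) = (4/6)(3/5)(2/4)(1/3) = 0.066667; P(data | bowl D) = (8/9)(7/8)(6/7)(5/6) = 0.55556; P(data | bowl E) = (4/5)(3/4)(2/3)(1/2) = 0.2.
Weighting by the prior gives 1/5 · 0.14286 = 0.028571, 1/5 · 0 = 0, 1/5 · 0.066667 = 0.013333, 1/5 · 0.55556 = 0.11111, 1/5 · 0.2 = 0.04; summing to 0.19302.
The posterior is then P(bowl A | data) = 0.14803, P(bowl B | data) = 0, P(bowl C | data) = 0.069079, P(bowl D | data) = 0.57566, P(bowl E | data) = 0.20724.
So P(yellow next | data) = Σ P(yellow next | H) P(H | data) = (1/3)(0.14803) + (0)(0.069079) + (4/5)(0.57566) + (0)(0.20724) = 0.50987.

0.5099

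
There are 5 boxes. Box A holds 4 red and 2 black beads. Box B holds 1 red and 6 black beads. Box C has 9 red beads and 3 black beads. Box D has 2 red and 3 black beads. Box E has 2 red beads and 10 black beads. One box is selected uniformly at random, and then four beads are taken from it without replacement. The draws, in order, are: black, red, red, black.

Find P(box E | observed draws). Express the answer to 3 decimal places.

0.069

For each hypothesis, P(data | H) works out to: P(data | box A) = (2/6)(4/5)(3/4)(1/3) = 1/15; P(data | box B) = (6/7)(1/6)(0/5) = 0; P(data | box C) = (3/12)(9/11)(8/10)(2/9) = 2/55; P(data | box D) = (3/5)(2/4)(1/3)(2/2) = 1/10; P(data | box E) = (10/12)(2/11)(1/10)(9/9) = 1/66.
The prior-weighted likelihoods are 1/5 · 1/15 = 1/75, 1/5 · 0 = 0, 1/5 · 2/55 = 2/275, 1/5 · 1/10 = 1/50, 1/5 · 1/66 = 1/330; with total 12/275.
Hence P(box E | data) = (1/330) / (12/275) = 5/72.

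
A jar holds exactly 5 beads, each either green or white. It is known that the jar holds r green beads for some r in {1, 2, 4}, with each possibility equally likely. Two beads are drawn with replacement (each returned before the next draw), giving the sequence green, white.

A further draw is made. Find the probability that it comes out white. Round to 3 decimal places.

0.543

Under each hypothesis, the probability of the observed sequence is: P(data | r = 1) = (1/5)(4/5) = 4/25; P(data | r = 2) = (2/5)(3/5) = 6/25; P(data | r = 4) = (4/5)(1/5) = 4/25.
Multiplying each by its prior: 1/3 · 4/25 = 4/75, 1/3 · 6/25 = 2/25, 1/3 · 4/25 = 4/75; these sum to 14/75.
The posterior is then P(r = 1 | data) = 2/7, P(r = 2 | data) = 3/7, P(r = 4 | data) = 2/7.
So P(white next | data) = Σ P(white next | H) P(H | data) = (4/5)(2/7) + (3/5)(3/7) + (1/5)(2/7) = 19/35.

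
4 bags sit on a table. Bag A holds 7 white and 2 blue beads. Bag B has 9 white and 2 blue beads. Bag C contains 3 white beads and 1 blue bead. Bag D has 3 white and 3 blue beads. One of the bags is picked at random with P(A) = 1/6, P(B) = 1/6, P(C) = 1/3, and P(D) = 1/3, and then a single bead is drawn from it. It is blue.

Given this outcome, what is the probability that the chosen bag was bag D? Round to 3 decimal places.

For each hypothesis, P(data | H) works out to: P(data | bag A) = (2/9) = 0.22222; P(data | bag B) = (2/11) = 0.18182; P(data | bag C) = (1/4) = 0.25; P(data | bag D) = (3/6) = 0.5.
Multiplying each by its prior: 1/6 · 0.22222 = 0.037037, 1/6 · 0.18182 = 0.030303, 1/3 · 0.25 = 0.083333, 1/3 · 0.5 = 0.16667; these sum to 0.31734.
Therefore the posterior P(bag D | data) = (0.16667) / (0.31734) = 0.5252.

0.525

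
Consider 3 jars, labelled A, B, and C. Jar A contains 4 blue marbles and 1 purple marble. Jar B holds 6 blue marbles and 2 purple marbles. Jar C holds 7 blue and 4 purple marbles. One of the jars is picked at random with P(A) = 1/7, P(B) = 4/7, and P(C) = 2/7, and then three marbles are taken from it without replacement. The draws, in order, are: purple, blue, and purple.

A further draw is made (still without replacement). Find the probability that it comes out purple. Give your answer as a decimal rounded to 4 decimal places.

0.1357

For each hypothesis, P(data | H) works out to: P(data | jar A) = (1/5)(4/4)(0/3) = 0; P(data | jar B) = (2/8)(6/7)(1/6) = 0.035714; P(data | jar C) = (4/11)(7/10)(3/9) = 0.084848.
Multiplying each by its prior: 1/7 · 0 = 0, 4/7 · 0.035714 = 0.020408, 2/7 · 0.084848 = 0.024242; these sum to 0.044651.
Normalising, the posterior is P(jar A | data) = 0, P(jar B | data) = 0.45706, P(jar C | data) = 0.54294.
The predictive probability is P(purple next | data) = (0)(0.45706) + (1/4)(0.54294) = 0.13573.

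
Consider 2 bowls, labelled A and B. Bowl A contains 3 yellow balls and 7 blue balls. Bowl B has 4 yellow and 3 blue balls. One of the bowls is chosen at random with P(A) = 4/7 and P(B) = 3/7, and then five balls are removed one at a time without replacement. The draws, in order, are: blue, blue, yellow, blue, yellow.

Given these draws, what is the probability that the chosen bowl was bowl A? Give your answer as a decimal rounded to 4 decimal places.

0.6604

Under each hypothesis, the probability of the observed sequence is: P(data | bowl A) = (7/10)(6/9)(3/8)(5/7)(2/6) = 0.041667; P(data | bowl B) = (3/7)(2/6)(4/5)(1/4)(3/3) = 0.028571.
The prior-weighted likelihoods are 4/7 · 0.041667 = 0.02381, 3/7 · 0.028571 = 0.012245; summing to 0.036054.
Hence P(bowl A | data) = (0.02381) / (0.036054) = 0.66038.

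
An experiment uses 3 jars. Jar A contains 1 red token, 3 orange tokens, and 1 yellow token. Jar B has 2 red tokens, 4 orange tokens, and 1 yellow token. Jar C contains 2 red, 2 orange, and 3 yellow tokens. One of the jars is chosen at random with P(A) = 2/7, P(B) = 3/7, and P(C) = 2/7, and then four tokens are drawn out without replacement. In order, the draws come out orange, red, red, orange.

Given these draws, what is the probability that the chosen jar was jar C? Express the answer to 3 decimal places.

For each hypothesis, P(data | H) works out to: P(data | jar A) = (3/5)(1/4)(0/3) = 0; P(data | jar B) = (4/7)(2/6)(1/5)(3/4) = 1/35; P(data | jar C) = (2/7)(2/6)(1/5)(1/4) = 1/210.
Multiplying each by its prior: 2/7 · 0 = 0, 3/7 · 1/35 = 3/245, 2/7 · 1/210 = 1/735; summing to 2/147.
Hence P(jar C | data) = (1/735) / (2/147) = 1/10.

0.100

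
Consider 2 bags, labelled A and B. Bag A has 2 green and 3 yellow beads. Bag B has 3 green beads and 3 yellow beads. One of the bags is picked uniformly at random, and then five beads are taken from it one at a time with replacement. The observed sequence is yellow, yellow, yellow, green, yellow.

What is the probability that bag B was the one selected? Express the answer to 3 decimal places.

0.376

For each hypothesis, P(data | H) works out to: P(data | bag A) = (3/5)(3/5)(3/5)(2/5)(3/5) = 0.05184; P(data | bag B) = (3/6)(3/6)(3/6)(3/6)(3/6) = 0.03125.
Multiplying each by its prior: 1/2 · 0.05184 = 0.02592, 1/2 · 0.03125 = 0.015625; summing to 0.041545.
Therefore the posterior P(bag B | data) = (0.015625) / (0.041545) = 0.3761.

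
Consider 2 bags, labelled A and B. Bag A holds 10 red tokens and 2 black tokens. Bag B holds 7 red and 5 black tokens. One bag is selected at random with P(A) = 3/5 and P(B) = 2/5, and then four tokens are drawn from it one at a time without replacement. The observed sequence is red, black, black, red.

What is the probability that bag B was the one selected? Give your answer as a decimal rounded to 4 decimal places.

Compute the likelihood of the observed sequence for each case: P(data | bag A) = (10/12)(2/11)(1/10)(9/9) = 1/66; P(data | bag B) = (7/12)(5/11)(4/10)(6/9) = 7/99.
Weighting by the prior gives 3/5 · 1/66 = 1/110, 2/5 · 7/99 = 14/495; these sum to 37/990.
Hence P(bag B | data) = (14/495) / (37/990) = 28/37.

0.7568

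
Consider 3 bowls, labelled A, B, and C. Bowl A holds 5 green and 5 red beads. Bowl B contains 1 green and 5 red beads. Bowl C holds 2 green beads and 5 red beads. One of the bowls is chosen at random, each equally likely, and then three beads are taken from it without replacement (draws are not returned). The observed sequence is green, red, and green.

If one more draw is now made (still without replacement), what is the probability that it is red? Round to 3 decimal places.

0.681

The likelihood of the observed sequence under each hypothesis: P(data | bowl A) = (5/10)(5/9)(4/8) = 5/36; P(data | bowl B) = (1/6)(5/5)(0/4) = 0; P(data | bowl C) = (2/7)(5/6)(1/5) = 1/21.
The prior-weighted likelihoods are 1/3 · 5/36 = 5/108, 1/3 · 0 = 0, 1/3 · 1/21 = 1/63; with total 47/756.
The posterior is then P(bowl A | data) = 35/47, P(bowl B | data) = 0, P(bowl C | data) = 12/47.
So P(red next | data) = Σ P(red next | H) P(H | data) = (4/7)(35/47) + (1)(12/47) = 32/47.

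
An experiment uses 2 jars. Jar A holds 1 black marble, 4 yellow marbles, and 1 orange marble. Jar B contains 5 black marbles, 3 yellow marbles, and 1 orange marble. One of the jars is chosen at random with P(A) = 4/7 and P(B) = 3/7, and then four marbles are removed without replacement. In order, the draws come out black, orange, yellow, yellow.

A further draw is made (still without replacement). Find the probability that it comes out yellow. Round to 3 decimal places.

The likelihood of the observed sequence under each hypothesis: P(data | jar A) = (1/6)(1/5)(4/4)(3/3) = 0.033333; P(data | jar B) = (5/9)(1/8)(3/7)(2/6) = 0.0099206.
The prior-weighted likelihoods are 4/7 · 0.033333 = 0.019048, 3/7 · 0.0099206 = 0.0042517; summing to 0.023299.
Dividing through by the total gives posterior P(jar A | data) = 0.81752, P(jar B | data) = 0.18248.
The predictive probability is P(yellow next | data) = (1)(0.81752) + (1/5)(0.18248) = 0.85401.

0.854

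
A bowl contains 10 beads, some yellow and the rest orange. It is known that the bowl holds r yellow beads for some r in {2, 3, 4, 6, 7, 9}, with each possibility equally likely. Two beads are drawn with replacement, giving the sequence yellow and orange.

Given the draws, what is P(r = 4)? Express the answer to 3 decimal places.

0.209

For each hypothesis, P(data | H) works out to: P(data | r = 2) = (2/10)(8/10) = 4/25; P(data | r = 3) = (3/10)(7/10) = 21/100; P(data | r = 4) = (4/10)(6/10) = 6/25; P(data | r = 6) = (6/10)(4/10) = 6/25; P(data | r = 7) = (7/10)(3/10) = 21/100; P(data | r = 9) = (9/10)(1/10) = 9/100.
Multiplying each by its prior: 1/6 · 4/25 = 2/75, 1/6 · 21/100 = 7/200, 1/6 · 6/25 = 1/25, 1/6 · 6/25 = 1/25, 1/6 · 21/100 = 7/200, 1/6 · 9/100 = 3/200; summing to 23/120.
Therefore the posterior P(r = 4 | data) = (1/25) / (23/120) = 24/115.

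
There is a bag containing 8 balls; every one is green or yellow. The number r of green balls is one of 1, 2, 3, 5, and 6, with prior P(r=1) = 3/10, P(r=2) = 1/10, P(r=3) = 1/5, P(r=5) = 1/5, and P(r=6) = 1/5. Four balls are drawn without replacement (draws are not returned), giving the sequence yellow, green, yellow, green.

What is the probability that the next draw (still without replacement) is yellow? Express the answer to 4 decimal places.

0.4545

Compute the likelihood of the observed sequence for each case: P(data | r = 1) = (7/8)(1/7)(6/6)(0/5) = 0; P(data | r = 2) = (6/8)(2/7)(5/6)(1/5) = 1/28; P(data | r = 3) = (5/8)(3/7)(4/6)(2/5) = 1/14; P(data | r = 5) = (3/8)(5/7)(2/6)(4/5) = 1/14; P(data | r = 6) = (2/8)(6/7)(1/6)(5/5) = 1/28.
Multiplying each by its prior: 3/10 · 0 = 0, 1/10 · 1/28 = 1/280, 1/5 · 1/14 = 1/70, 1/5 · 1/14 = 1/70, 1/5 · 1/28 = 1/140; these sum to 11/280.
The posterior is then P(r = 1 | data) = 0, P(r = 2 | data) = 1/11, P(r = 3 | data) = 4/11, P(r = 5 | data) = 4/11, P(r = 6 | data) = 2/11.
The predictive probability is P(yellow next | data) = (1)(1/11) + (3/4)(4/11) + (1/4)(4/11) + (0)(2/11) = 5/11.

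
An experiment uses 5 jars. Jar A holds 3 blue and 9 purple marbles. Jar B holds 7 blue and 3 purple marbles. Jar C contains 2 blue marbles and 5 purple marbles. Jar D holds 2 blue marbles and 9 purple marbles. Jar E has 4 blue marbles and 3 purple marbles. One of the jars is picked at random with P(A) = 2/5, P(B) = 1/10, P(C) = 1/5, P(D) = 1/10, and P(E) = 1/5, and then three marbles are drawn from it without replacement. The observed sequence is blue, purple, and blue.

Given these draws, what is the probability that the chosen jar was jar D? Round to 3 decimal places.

0.023

Compute the likelihood of the observed sequence for each case: P(data | jar A) = (3/12)(9/11)(2/10) = 0.040909; P(data | jar B) = (7/10)(3/9)(6/8) = 0.175; P(data | jar C) = (2/7)(5/6)(1/5) = 0.047619; P(data | jar D) = (2/11)(9/10)(1/9) = 0.018182; P(data | jar E) = (4/7)(3/6)(3/5) = 0.17143.
The prior-weighted likelihoods are 2/5 · 0.040909 = 0.016364, 1/10 · 0.175 = 0.0175, 1/5 · 0.047619 = 0.0095238, 1/10 · 0.018182 = 0.0018182, 1/5 · 0.17143 = 0.034286; with total 0.079491.
Hence P(jar D | data) = (0.0018182) / (0.079491) = 0.022873.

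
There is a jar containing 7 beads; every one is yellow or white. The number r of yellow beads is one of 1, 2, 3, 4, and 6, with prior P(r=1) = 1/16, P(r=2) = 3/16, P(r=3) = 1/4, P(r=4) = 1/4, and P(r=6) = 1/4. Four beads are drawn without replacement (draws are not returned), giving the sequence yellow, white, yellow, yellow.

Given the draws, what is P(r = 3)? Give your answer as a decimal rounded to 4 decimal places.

Under each hypothesis, the probability of the observed sequence is: P(data | r = 1) = (1/7)(6/6)(0/5) = 0; P(data | r = 2) = (2/7)(5/6)(1/5)(0/4) = 0; P(data | r = 3) = (3/7)(4/6)(2/5)(1/4) = 1/35; P(data | r = 4) = (4/7)(3/6)(3/5)(2/4) = 3/35; P(data | r = 6) = (6/7)(1/6)(5/5)(4/4) = 1/7.
Multiplying each by its prior: 1/16 · 0 = 0, 3/16 · 0 = 0, 1/4 · 1/35 = 1/140, 1/4 · 3/35 = 3/140, 1/4 · 1/7 = 1/28; summing to 9/140.
Therefore the posterior P(r = 3 | data) = (1/140) / (9/140) = 1/9.

0.1111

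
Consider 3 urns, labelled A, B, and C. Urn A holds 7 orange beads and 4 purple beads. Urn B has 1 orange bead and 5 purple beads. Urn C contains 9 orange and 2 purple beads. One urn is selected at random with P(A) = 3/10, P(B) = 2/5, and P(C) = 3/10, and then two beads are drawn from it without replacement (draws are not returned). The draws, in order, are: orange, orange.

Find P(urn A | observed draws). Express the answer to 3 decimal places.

0.368

For each hypothesis, P(data | H) works out to: P(data | urn A) = (7/11)(6/10) = 21/55; P(data | urn B) = (1/6)(0/5) = 0; P(data | urn C) = (9/11)(8/10) = 36/55.
Multiplying each by its prior: 3/10 · 21/55 = 63/550, 2/5 · 0 = 0, 3/10 · 36/55 = 54/275; summing to 171/550.
Hence P(urn A | data) = (63/550) / (171/550) = 7/19.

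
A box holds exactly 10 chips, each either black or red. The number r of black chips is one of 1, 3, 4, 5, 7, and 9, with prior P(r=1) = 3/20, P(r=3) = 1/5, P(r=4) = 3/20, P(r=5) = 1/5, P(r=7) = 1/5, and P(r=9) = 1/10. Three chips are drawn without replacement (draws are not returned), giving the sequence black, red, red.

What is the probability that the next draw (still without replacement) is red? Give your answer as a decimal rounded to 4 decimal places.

0.5929

Under each hypothesis, the probability of the observed sequence is: P(data | r = 1) = (1/10)(9/9)(8/8) = 1/10; P(data | r = 3) = (3/10)(7/9)(6/8) = 7/40; P(data | r = 4) = (4/10)(6/9)(5/8) = 1/6; P(data | r = 5) = (5/10)(5/9)(4/8) = 5/36; P(data | r = 7) = (7/10)(3/9)(2/8) = 7/120; P(data | r = 9) = (9/10)(1/9)(0/8) = 0.
Weighting by the prior gives 3/20 · 1/10 = 3/200, 1/5 · 7/40 = 7/200, 3/20 · 1/6 = 1/40, 1/5 · 5/36 = 1/36, 1/5 · 7/120 = 7/600, 1/10 · 0 = 0; these sum to 103/900.
Normalising, the posterior is P(r = 1 | data) = 0.13107, P(r = 3 | data) = 0.30583, P(r = 4 | data) = 0.21845, P(r = 5 | data) = 0.24272, P(r = 7 | data) = 0.10194, P(r = 9 | data) = 0.
So P(red next | data) = Σ P(red next | H) P(H | data) = (1)(0.13107) + (5/7)(0.30583) + (4/7)(0.21845) + (3/7)(0.24272) + (1/7)(0.10194) = 0.59293.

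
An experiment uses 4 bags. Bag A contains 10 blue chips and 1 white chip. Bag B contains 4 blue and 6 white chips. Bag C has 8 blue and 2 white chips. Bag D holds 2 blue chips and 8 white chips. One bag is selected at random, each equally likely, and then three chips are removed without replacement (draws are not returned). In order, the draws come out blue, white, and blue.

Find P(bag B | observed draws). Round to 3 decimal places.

0.271

Compute the likelihood of the observed sequence for each case: P(data | bag A) = (10/11)(1/10)(9/9) = 1/11; P(data | bag B) = (4/10)(6/9)(3/8) = 1/10; P(data | bag C) = (8/10)(2/9)(7/8) = 7/45; P(data | bag D) = (2/10)(8/9)(1/8) = 1/45.
Weighting by the prior gives 1/4 · 1/11 = 1/44, 1/4 · 1/10 = 1/40, 1/4 · 7/45 = 7/180, 1/4 · 1/45 = 1/180; with total 73/792.
By Bayes' rule, P(bag B | data) = (1/40) / (73/792) = 99/365.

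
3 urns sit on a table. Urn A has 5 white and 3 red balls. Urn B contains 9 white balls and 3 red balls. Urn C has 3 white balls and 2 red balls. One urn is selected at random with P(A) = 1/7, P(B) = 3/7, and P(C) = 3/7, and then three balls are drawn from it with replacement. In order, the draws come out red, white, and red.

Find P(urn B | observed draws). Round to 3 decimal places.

0.272

Compute the likelihood of the observed sequence for each case: P(data | urn A) = (3/8)(5/8)(3/8) = 0.087891; P(data | urn B) = (3/12)(9/12)(3/12) = 0.046875; P(data | urn C) = (2/5)(3/5)(2/5) = 0.096.
The prior-weighted likelihoods are 1/7 · 0.087891 = 0.012556, 3/7 · 0.046875 = 0.020089, 3/7 · 0.096 = 0.041143; summing to 0.073788.
Therefore the posterior P(urn B | data) = (0.020089) / (0.073788) = 0.27226.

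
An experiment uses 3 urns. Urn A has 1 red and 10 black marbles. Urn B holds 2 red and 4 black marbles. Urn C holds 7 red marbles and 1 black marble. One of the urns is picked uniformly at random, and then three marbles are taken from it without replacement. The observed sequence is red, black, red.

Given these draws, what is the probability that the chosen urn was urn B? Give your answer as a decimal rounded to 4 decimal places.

For each hypothesis, P(data | H) works out to: P(data | urn A) = (1/11)(10/10)(0/9) = 0; P(data | urn B) = (2/6)(4/5)(1/4) = 1/15; P(data | urn C) = (7/8)(1/7)(6/6) = 1/8.
Multiplying each by its prior: 1/3 · 0 = 0, 1/3 · 1/15 = 1/45, 1/3 · 1/8 = 1/24; these sum to 23/360.
Therefore the posterior P(urn B | data) = (1/45) / (23/360) = 8/23.

0.3478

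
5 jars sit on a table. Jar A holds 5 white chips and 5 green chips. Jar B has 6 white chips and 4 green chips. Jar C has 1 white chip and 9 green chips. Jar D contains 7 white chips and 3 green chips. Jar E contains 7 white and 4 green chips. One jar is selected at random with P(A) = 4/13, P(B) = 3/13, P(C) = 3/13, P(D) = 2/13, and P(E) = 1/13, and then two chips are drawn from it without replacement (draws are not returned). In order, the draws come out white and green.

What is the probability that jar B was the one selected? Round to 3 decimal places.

For each hypothesis, P(data | H) works out to: P(data | jar A) = (5/10)(5/9) = 0.27778; P(data | jar B) = (6/10)(4/9) = 0.26667; P(data | jar C) = (1/10)(9/9) = 0.1; P(data | jar D) = (7/10)(3/9) = 0.23333; P(data | jar E) = (7/11)(4/10) = 0.25455.
The prior-weighted likelihoods are 4/13 · 0.27778 = 0.08547, 3/13 · 0.26667 = 0.061538, 3/13 · 0.1 = 0.023077, 2/13 · 0.23333 = 0.035897, 1/13 · 0.25455 = 0.01958; summing to 0.22556.
Hence P(jar B | data) = (0.061538) / (0.22556) = 0.27282.

0.273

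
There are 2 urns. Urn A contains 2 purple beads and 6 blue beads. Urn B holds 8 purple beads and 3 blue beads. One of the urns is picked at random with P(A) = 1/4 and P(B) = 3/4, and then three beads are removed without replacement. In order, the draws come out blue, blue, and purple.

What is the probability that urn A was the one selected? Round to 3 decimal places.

0.551

Under each hypothesis, the probability of the observed sequence is: P(data | urn A) = (6/8)(5/7)(2/6) = 0.17857; P(data | urn B) = (3/11)(2/10)(8/9) = 0.048485.
The prior-weighted likelihoods are 1/4 · 0.17857 = 0.044643, 3/4 · 0.048485 = 0.036364; these sum to 0.081006.
So P(urn A | data) = (0.044643) / (0.081006) = 0.5511.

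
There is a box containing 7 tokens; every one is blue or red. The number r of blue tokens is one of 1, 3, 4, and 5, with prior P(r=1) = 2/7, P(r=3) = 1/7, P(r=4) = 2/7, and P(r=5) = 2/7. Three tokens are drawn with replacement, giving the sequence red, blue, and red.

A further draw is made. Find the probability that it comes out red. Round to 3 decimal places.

The likelihood of the observed sequence under each hypothesis: P(data | r = 1) = (6/7)(1/7)(6/7) = 0.10496; P(data | r = 3) = (4/7)(3/7)(4/7) = 0.13994; P(data | r = 4) = (3/7)(4/7)(3/7) = 0.10496; P(data | r = 5) = (2/7)(5/7)(2/7) = 0.058309.
Weighting by the prior gives 2/7 · 0.10496 = 0.029988, 1/7 · 0.13994 = 0.019992, 2/7 · 0.10496 = 0.029988, 2/7 · 0.058309 = 0.01666; summing to 0.096626.
The posterior is then P(r = 1 | data) = 0.31034, P(r = 3 | data) = 0.2069, P(r = 4 | data) = 0.31034, P(r = 5 | data) = 0.17241.
The predictive probability is P(red next | data) = (6/7)(0.31034) + (4/7)(0.2069) + (3/7)(0.31034) + (2/7)(0.17241) = 0.5665.

0.567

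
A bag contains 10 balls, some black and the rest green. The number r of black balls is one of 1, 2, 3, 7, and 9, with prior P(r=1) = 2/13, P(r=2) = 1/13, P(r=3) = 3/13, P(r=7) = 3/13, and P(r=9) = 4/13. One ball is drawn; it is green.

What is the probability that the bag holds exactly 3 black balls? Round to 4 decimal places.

The likelihood of this draw under each hypothesis: P(data | r = 1) = (9/10) = 9/10; P(data | r = 2) = (8/10) = 4/5; P(data | r = 3) = (7/10) = 7/10; P(data | r = 7) = (3/10) = 3/10; P(data | r = 9) = (1/10) = 1/10.
Weighting by the prior gives 2/13 · 9/10 = 9/65, 1/13 · 4/5 = 4/65, 3/13 · 7/10 = 21/130, 3/13 · 3/10 = 9/130, 4/13 · 1/10 = 2/65; summing to 6/13.
So P(r = 3 | data) = (21/130) / (6/13) = 7/20.

0.3500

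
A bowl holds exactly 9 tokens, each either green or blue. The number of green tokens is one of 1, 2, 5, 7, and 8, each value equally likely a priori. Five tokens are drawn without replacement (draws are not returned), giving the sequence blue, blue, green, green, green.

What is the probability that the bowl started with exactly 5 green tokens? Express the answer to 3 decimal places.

Compute the likelihood of the observed sequence for each case: P(data | r = 1) = (8/9)(7/8)(1/7)(0/6) = 0; P(data | r = 2) = (7/9)(6/8)(2/7)(1/6)(0/5) = 0; P(data | r = 5) = (4/9)(3/8)(5/7)(4/6)(3/5) = 0.047619; P(data | r = 7) = (2/9)(1/8)(7/7)(6/6)(5/5) = 0.027778; P(data | r = 8) = (1/9)(0/8) = 0.
The prior-weighted likelihoods are 1/5 · 0 = 0, 1/5 · 0 = 0, 1/5 · 0.047619 = 0.0095238, 1/5 · 0.027778 = 0.0055556, 1/5 · 0 = 0; summing to 0.015079.
Therefore the posterior P(r = 5 | data) = (0.0095238) / (0.015079) = 0.63158.

0.632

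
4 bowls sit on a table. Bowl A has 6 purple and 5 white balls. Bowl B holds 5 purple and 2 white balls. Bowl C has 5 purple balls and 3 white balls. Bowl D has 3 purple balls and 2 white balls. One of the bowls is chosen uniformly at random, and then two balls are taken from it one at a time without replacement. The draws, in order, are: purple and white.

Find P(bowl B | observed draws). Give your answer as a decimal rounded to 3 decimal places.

Compute the likelihood of the observed sequence for each case: P(data | bowl A) = (6/11)(5/10) = 0.27273; P(data | bowl B) = (5/7)(2/6) = 0.2381; P(data | bowl C) = (5/8)(3/7) = 0.26786; P(data | bowl D) = (3/5)(2/4) = 0.3.
Multiplying each by its prior: 1/4 · 0.27273 = 0.068182, 1/4 · 0.2381 = 0.059524, 1/4 · 0.26786 = 0.066964, 1/4 · 0.3 = 0.075; summing to 0.26967.
Hence P(bowl B | data) = (0.059524) / (0.26967) = 0.22073.

0.221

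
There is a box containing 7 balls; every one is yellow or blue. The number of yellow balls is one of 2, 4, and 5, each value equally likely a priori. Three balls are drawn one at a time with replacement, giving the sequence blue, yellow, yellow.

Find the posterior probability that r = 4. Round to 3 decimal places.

Under each hypothesis, the probability of the observed sequence is: P(data | r = 2) = (5/7)(2/7)(2/7) = 0.058309; P(data | r = 4) = (3/7)(4/7)(4/7) = 0.13994; P(data | r = 5) = (2/7)(5/7)(5/7) = 0.14577.
The prior-weighted likelihoods are 1/3 · 0.058309 = 0.019436, 1/3 · 0.13994 = 0.046647, 1/3 · 0.14577 = 0.048591; these sum to 0.11467.
So P(r = 4 | data) = (0.046647) / (0.11467) = 0.40678.

0.407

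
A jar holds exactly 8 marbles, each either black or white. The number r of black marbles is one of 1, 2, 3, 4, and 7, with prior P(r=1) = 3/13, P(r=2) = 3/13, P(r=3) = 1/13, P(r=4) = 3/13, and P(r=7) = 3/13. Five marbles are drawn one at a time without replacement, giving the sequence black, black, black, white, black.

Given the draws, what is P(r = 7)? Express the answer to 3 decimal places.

For each hypothesis, P(data | H) works out to: P(data | r = 1) = (1/8)(0/7) = 0; P(data | r = 2) = (2/8)(1/7)(0/6) = 0; P(data | r = 3) = (3/8)(2/7)(1/6)(5/5)(0/4) = 0; P(data | r = 4) = (4/8)(3/7)(2/6)(4/5)(1/4) = 1/70; P(data | r = 7) = (7/8)(6/7)(5/6)(1/5)(4/4) = 1/8.
The prior-weighted likelihoods are 3/13 · 0 = 0, 3/13 · 0 = 0, 1/13 · 0 = 0, 3/13 · 1/70 = 3/910, 3/13 · 1/8 = 3/104; summing to 9/280.
Hence P(r = 7 | data) = (3/104) / (9/280) = 35/39.

0.897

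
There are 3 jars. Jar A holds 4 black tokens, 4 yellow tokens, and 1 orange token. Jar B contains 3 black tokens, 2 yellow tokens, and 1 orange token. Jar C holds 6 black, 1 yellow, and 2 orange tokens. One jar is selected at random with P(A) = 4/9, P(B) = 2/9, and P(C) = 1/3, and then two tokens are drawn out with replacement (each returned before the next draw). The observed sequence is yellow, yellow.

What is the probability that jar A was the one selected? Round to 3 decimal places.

The likelihood of the observed sequence under each hypothesis: P(data | jar A) = (4/9)(4/9) = 16/81; P(data | jar B) = (2/6)(2/6) = 1/9; P(data | jar C) = (1/9)(1/9) = 1/81.
Multiplying each by its prior: 4/9 · 16/81 = 64/729, 2/9 · 1/9 = 2/81, 1/3 · 1/81 = 1/243; these sum to 85/729.
Hence P(jar A | data) = (64/729) / (85/729) = 64/85.

0.753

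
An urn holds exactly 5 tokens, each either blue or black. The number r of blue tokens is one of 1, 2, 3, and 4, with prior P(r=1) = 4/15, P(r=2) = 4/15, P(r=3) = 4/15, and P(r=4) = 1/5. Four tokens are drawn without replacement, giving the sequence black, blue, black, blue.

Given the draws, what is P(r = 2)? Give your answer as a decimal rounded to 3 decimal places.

Under each hypothesis, the probability of the observed sequence is: P(data | r = 1) = (4/5)(1/4)(3/3)(0/2) = 0; P(data | r = 2) = (3/5)(2/4)(2/3)(1/2) = 1/10; P(data | r = 3) = (2/5)(3/4)(1/3)(2/2) = 1/10; P(data | r = 4) = (1/5)(4/4)(0/3) = 0.
Weighting by the prior gives 4/15 · 0 = 0, 4/15 · 1/10 = 2/75, 4/15 · 1/10 = 2/75, 1/5 · 0 = 0; these sum to 4/75.
Therefore the posterior P(r = 2 | data) = (2/75) / (4/75) = 1/2.

0.500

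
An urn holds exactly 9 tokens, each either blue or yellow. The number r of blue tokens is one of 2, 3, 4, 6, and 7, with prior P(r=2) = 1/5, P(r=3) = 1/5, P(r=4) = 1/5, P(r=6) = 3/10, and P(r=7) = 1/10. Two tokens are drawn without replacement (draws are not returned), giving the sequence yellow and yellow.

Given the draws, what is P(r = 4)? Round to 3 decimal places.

For each hypothesis, P(data | H) works out to: P(data | r = 2) = (7/9)(6/8) = 7/12; P(data | r = 3) = (6/9)(5/8) = 5/12; P(data | r = 4) = (5/9)(4/8) = 5/18; P(data | r = 6) = (3/9)(2/8) = 1/12; P(data | r = 7) = (2/9)(1/8) = 1/36.
Weighting by the prior gives 1/5 · 7/12 = 7/60, 1/5 · 5/12 = 1/12, 1/5 · 5/18 = 1/18, 3/10 · 1/12 = 1/40, 1/10 · 1/36 = 1/360; summing to 17/60.
Hence P(r = 4 | data) = (1/18) / (17/60) = 10/51.

0.196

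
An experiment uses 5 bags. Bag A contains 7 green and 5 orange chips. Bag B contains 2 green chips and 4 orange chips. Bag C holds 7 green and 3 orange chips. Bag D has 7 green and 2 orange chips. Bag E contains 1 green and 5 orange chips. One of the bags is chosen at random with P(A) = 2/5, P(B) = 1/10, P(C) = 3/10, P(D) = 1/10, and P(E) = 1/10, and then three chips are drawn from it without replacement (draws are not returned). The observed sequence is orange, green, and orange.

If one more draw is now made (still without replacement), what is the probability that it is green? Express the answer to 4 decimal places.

Compute the likelihood of the observed sequence for each case: P(data | bag A) = (5/12)(7/11)(4/10) = 0.10606; P(data | bag B) = (4/6)(2/5)(3/4) = 0.2; P(data | bag C) = (3/10)(7/9)(2/8) = 0.058333; P(data | bag D) = (2/9)(7/8)(1/7) = 0.027778; P(data | bag E) = (5/6)(1/5)(4/4) = 0.16667.
The prior-weighted likelihoods are 2/5 · 0.10606 = 0.042424, 1/10 · 0.2 = 0.02, 3/10 · 0.058333 = 0.0175, 1/10 · 0.027778 = 0.0027778, 1/10 · 0.16667 = 0.016667; summing to 0.099369.
Dividing through by the total gives posterior P(bag A | data) = 0.42694, P(bag B | data) = 0.20127, P(bag C | data) = 0.17611, P(bag D | data) = 0.027954, P(bag E | data) = 0.16773.
Averaging over the posterior, P(green next | data) = (2/3)(0.42694) + (1/3)(0.20127) + (6/7)(0.17611) + (1)(0.027954) + (0)(0.16773) = 0.53062.

0.5306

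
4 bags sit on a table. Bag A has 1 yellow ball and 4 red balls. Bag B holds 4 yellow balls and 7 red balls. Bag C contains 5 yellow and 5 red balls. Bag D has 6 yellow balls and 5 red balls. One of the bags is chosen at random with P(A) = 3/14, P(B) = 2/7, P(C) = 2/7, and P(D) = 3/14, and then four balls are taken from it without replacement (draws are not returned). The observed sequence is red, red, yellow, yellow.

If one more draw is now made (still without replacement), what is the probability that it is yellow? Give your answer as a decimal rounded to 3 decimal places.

0.452

Under each hypothesis, the probability of the observed sequence is: P(data | bag A) = (4/5)(3/4)(1/3)(0/2) = 0; P(data | bag B) = (7/11)(6/10)(4/9)(3/8) = 0.063636; P(data | bag C) = (5/10)(4/9)(5/8)(4/7) = 0.079365; P(data | bag D) = (5/11)(4/10)(6/9)(5/8) = 0.075758.
Weighting by the prior gives 3/14 · 0 = 0, 2/7 · 0.063636 = 0.018182, 2/7 · 0.079365 = 0.022676, 3/14 · 0.075758 = 0.016234; with total 0.057091.
The posterior is then P(bag A | data) = 0, P(bag B | data) = 0.31847, P(bag C | data) = 0.39718, P(bag D | data) = 0.28435.
So P(yellow next | data) = Σ P(yellow next | H) P(H | data) = (2/7)(0.31847) + (1/2)(0.39718) + (4/7)(0.28435) = 0.45207.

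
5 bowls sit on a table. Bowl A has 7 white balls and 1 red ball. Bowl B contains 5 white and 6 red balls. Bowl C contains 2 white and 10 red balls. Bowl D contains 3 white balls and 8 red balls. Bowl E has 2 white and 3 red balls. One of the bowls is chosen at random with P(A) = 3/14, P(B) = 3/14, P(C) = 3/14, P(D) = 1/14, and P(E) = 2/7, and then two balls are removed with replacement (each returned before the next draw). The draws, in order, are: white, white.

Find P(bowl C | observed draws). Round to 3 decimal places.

For each hypothesis, P(data | H) works out to: P(data | bowl A) = (7/8)(7/8) = 0.76562; P(data | bowl B) = (5/11)(5/11) = 0.20661; P(data | bowl C) = (2/12)(2/12) = 0.027778; P(data | bowl D) = (3/11)(3/11) = 0.07438; P(data | bowl E) = (2/5)(2/5) = 0.16.
Weighting by the prior gives 3/14 · 0.76562 = 0.16406, 3/14 · 0.20661 = 0.044274, 3/14 · 0.027778 = 0.0059524, 1/14 · 0.07438 = 0.0053129, 2/7 · 0.16 = 0.045714; with total 0.26532.
So P(bowl C | data) = (0.0059524) / (0.26532) = 0.022435.

0.022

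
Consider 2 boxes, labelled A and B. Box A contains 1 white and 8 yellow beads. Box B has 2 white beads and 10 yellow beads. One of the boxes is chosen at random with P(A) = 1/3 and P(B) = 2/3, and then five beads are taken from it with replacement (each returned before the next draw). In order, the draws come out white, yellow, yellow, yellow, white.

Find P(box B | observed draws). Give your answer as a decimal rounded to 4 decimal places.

0.7876

Compute the likelihood of the observed sequence for each case: P(data | box A) = (1/9)(8/9)(8/9)(8/9)(1/9) = 0.0086708; P(data | box B) = (2/12)(10/12)(10/12)(10/12)(2/12) = 0.016075.
Weighting by the prior gives 1/3 · 0.0086708 = 0.0028903, 2/3 · 0.016075 = 0.010717; summing to 0.013607.
By Bayes' rule, P(box B | data) = (0.010717) / (0.013607) = 0.78759.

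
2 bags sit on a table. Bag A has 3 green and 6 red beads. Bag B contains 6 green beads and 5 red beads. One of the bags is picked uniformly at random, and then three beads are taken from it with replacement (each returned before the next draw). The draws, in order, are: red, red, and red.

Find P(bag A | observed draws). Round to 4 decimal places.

Under each hypothesis, the probability of the observed sequence is: P(data | bag A) = (6/9)(6/9)(6/9) = 0.2963; P(data | bag B) = (5/11)(5/11)(5/11) = 0.093914.
Multiplying each by its prior: 1/2 · 0.2963 = 0.14815, 1/2 · 0.093914 = 0.046957; with total 0.19511.
By Bayes' rule, P(bag A | data) = (0.14815) / (0.19511) = 0.75932.

0.7593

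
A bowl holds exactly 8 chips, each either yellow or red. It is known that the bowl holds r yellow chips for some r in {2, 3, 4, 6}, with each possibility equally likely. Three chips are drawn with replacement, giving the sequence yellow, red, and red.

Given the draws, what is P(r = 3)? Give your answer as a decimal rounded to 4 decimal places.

For each hypothesis, P(data | H) works out to: P(data | r = 2) = (2/8)(6/8)(6/8) = 0.14062; P(data | r = 3) = (3/8)(5/8)(5/8) = 0.14648; P(data | r = 4) = (4/8)(4/8)(4/8) = 0.125; P(data | r = 6) = (6/8)(2/8)(2/8) = 0.046875.
Weighting by the prior gives 1/4 · 0.14062 = 0.035156, 1/4 · 0.14648 = 0.036621, 1/4 · 0.125 = 0.03125, 1/4 · 0.046875 = 0.011719; summing to 0.11475.
Hence P(r = 3 | data) = (0.036621) / (0.11475) = 0.31915.

0.3191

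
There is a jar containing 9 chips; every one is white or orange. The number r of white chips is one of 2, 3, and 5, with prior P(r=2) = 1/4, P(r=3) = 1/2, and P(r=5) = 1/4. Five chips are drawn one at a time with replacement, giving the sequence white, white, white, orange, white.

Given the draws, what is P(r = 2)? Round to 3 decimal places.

Under each hypothesis, the probability of the observed sequence is: P(data | r = 2) = (2/9)(2/9)(2/9)(7/9)(2/9) = 0.0018967; P(data | r = 3) = (3/9)(3/9)(3/9)(6/9)(3/9) = 0.0082305; P(data | r = 5) = (5/9)(5/9)(5/9)(4/9)(5/9) = 0.042338.
Multiplying each by its prior: 1/4 · 0.0018967 = 0.00047418, 1/2 · 0.0082305 = 0.0041152, 1/4 · 0.042338 = 0.010584; summing to 0.015174.
So P(r = 2 | data) = (0.00047418) / (0.015174) = 0.03125.

0.031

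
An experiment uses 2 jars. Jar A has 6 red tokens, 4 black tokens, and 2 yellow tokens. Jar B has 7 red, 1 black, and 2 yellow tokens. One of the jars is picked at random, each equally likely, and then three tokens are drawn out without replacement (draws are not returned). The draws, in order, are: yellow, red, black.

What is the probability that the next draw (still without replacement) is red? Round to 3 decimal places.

0.661

For each hypothesis, P(data | H) works out to: P(data | jar A) = (2/12)(6/11)(4/10) = 0.036364; P(data | jar B) = (2/10)(7/9)(1/8) = 0.019444.
Weighting by the prior gives 1/2 · 0.036364 = 0.018182, 1/2 · 0.019444 = 0.0097222; these sum to 0.027904.
Normalising, the posterior is P(jar A | data) = 0.65158, P(jar B | data) = 0.34842.
The predictive probability is P(red next | data) = (5/9)(0.65158) + (6/7)(0.34842) = 0.66063.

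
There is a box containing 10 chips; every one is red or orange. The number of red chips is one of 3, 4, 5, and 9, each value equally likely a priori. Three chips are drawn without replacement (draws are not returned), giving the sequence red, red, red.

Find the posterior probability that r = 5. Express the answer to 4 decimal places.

0.1010

The likelihood of the observed sequence under each hypothesis: P(data | r = 3) = (3/10)(2/9)(1/8) = 1/120; P(data | r = 4) = (4/10)(3/9)(2/8) = 1/30; P(data | r = 5) = (5/10)(4/9)(3/8) = 1/12; P(data | r = 9) = (9/10)(8/9)(7/8) = 7/10.
Multiplying each by its prior: 1/4 · 1/120 = 1/480, 1/4 · 1/30 = 1/120, 1/4 · 1/12 = 1/48, 1/4 · 7/10 = 7/40; with total 33/160.
Therefore the posterior P(r = 5 | data) = (1/48) / (33/160) = 10/99.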